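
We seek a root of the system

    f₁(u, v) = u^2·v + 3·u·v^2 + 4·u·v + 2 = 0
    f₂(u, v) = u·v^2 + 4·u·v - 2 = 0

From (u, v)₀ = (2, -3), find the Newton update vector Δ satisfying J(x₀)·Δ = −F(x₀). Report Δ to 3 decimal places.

At (2, -3): F = (20.000, -8.000).
Jacobian J = [[2·u·v + 3·v^2 + 4·v, u^2 + 6·u·v + 4·u], [v^2 + 4·v, 2·u·v + 4·u]].
At the point, J = [[3.000, -24.000], [-3.000, -4.000]] (det J = -84.000).
Solving J·Δ = −F gives Δ = (-3.238, 0.429).

(-3.238, 0.429)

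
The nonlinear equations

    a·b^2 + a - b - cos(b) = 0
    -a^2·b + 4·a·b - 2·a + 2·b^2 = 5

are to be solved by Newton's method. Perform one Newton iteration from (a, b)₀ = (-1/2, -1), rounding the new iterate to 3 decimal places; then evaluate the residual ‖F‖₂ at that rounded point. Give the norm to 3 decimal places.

At (-1/2, -1): F = (-0.54030, 0.250).
Jacobian J = [[b^2 + 1, 2·a·b + sin(b) - 1], [-2·a·b + 4·b - 2, -a^2 + 4·a + 4·b]].
At the point, J = [[2.000, -0.84147], [-7.000, -6.250]] (det J = -18.39030).
Solving J·Δ = −F gives Δ = (0.195, -0.178).
Then the next iterate is (a, b)₁ = (-0.305, -1.178).
Re-evaluating at (-0.305, -1.178): F = (0.06698, -0.06789), so ‖F‖₂ = 0.095.

0.095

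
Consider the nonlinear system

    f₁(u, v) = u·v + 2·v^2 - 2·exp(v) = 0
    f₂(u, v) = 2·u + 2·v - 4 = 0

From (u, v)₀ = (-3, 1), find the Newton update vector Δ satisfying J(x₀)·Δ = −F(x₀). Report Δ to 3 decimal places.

At (-3, 1): F = (-6.43656, -8.000).
Jacobian J = [[v, u + 4·v - 2·exp(v)], [2, 2]].
At the point, J = [[1.000, -4.43656], [2.000, 2.000]] (det J = 10.87313).
Solving J·Δ = −F gives Δ = (4.448, -0.448).

(4.448, -0.448)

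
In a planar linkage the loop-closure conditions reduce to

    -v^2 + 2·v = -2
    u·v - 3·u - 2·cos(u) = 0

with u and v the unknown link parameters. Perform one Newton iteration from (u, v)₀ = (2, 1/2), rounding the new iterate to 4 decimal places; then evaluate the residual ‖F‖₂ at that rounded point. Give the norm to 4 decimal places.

62.5866

At (2, 1/2): F = (2.7500, -4.167706).
Jacobian J = [[0, -2·v + 2], [v + 2·sin(u) - 3, u]].
At the point, J = [[0.0000, 1.0000], [-0.681405, 2.0000]] (det J = 0.681405).
Solving J·Δ = −F gives Δ = (-14.1879, -2.7500).
Then the next iterate is (u, v)₁ = (-12.1879, -2.2500).
Re-evaluating at (-12.1879, -2.2500): F = (-7.5625, 62.128013), so ‖F‖₂ = 62.5866.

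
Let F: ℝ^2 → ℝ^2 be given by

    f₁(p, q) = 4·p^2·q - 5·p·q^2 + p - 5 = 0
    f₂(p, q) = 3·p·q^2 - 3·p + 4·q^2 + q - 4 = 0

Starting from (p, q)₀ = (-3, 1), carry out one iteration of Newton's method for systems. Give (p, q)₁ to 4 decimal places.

(-1.2024, 1.1111)

At (-3, 1): F = (43.0000, 1.0000).
Jacobian J = [[8·p·q - 5·q^2 + 1, 4·p^2 - 10·p·q], [3·q^2 - 3, 6·p·q + 8·q + 1]].
At the point, J = [[-28.0000, 66.0000], [0.0000, -9.0000]] (det J = 252.0000).
Solving J·Δ = −F gives Δ = (1.7976, 0.1111).
Then the next iterate is (p, q)₁ = (-1.2024, 1.1111).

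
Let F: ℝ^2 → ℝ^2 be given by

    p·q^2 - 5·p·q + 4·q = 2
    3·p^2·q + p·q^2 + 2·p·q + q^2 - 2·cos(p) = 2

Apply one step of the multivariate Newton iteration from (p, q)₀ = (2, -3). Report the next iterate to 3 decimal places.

(1.233, -2.133)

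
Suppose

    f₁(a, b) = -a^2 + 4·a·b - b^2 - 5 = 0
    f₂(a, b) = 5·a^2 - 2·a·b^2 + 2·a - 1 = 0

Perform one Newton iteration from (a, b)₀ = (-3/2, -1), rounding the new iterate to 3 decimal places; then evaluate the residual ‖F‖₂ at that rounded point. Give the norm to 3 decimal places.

At (-3/2, -1): F = (-2.250, 10.250).
Jacobian J = [[-2·a + 4·b, 4·a - 2·b], [10·a - 2·b^2 + 2, -4·a·b]].
At the point, J = [[-1.000, -4.000], [-15.000, -6.000]] (det J = -54.000).
Solving J·Δ = −F gives Δ = (1.009, -0.815).
Then the next iterate is (a, b)₁ = (-0.491, -1.815).
Re-evaluating at (-0.491, -1.815): F = (-4.97065, 2.45833), so ‖F‖₂ = 5.545.

5.545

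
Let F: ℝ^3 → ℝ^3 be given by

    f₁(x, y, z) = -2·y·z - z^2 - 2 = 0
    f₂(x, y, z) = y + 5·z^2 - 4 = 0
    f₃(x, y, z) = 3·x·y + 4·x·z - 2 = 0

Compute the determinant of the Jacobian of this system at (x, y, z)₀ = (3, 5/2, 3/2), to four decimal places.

J = [[0, -2·z, -2·y - 2·z], [0, 1, 10·z], [3·y + 4·z, 3·x, 4·x]].
At the point, J = [[0.0000, -3.0000, -8.0000], [0.0000, 1.0000, 15.0000], [13.5000, 9.0000, 12.0000]].
det J = -499.5000.

-499.5000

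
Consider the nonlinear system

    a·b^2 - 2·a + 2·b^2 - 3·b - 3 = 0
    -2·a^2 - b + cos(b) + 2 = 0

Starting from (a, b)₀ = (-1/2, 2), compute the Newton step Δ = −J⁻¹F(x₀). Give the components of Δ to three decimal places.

(0.669, 0.221)

At (-1/2, 2): F = (-2.000, -0.91615).
Jacobian J = [[b^2 - 2, 2·a·b + 4·b - 3], [-4·a, -sin(b) - 1]].
At the point, J = [[2.000, 3.000], [2.000, -1.90930]] (det J = -9.81859).
Solving J·Δ = −F gives Δ = (0.669, 0.221).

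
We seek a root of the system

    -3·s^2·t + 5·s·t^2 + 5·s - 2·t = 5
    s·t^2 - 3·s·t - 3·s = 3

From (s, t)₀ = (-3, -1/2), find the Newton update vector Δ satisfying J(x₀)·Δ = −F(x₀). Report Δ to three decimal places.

At (-3, -1/2): F = (-9.250, 0.750).
Jacobian J = [[-6·s·t + 5·t^2 + 5, -3·s^2 + 10·s·t - 2], [t^2 - 3·t - 3, 2·s·t - 3·s]].
At the point, J = [[-2.750, -14.000], [-1.250, 12.000]] (det J = -50.500).
Solving J·Δ = −F gives Δ = (-1.990, -0.270).

(-1.990, -0.270)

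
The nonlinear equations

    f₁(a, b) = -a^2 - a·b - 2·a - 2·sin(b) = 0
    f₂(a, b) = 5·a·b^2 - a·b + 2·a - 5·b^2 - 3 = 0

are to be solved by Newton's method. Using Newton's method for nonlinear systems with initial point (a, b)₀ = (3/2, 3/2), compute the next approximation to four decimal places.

(-1.1090, 6.0468)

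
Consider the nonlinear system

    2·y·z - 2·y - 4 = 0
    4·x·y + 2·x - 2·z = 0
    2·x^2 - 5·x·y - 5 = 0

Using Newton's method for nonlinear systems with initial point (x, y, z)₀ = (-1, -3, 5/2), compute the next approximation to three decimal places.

(7.667, -18.467, -7.400)

At (-1, -3, 5/2): F = (-13.000, 5.000, -18.000).
Jacobian J = [[0, 2·z - 2, 2·y], [4·y + 2, 4·x, -2], [4·x - 5·y, -5·x, 0]].
At the point, J = [[0.000, 3.000, -6.000], [-10.000, -4.000, -2.000], [11.000, 5.000, 0.000]] (det J = -30.000).
Solving J·Δ = −F gives Δ = (8.667, -15.467, -9.900).
Then the next iterate is (x, y, z)₁ = (7.667, -18.467, -7.400).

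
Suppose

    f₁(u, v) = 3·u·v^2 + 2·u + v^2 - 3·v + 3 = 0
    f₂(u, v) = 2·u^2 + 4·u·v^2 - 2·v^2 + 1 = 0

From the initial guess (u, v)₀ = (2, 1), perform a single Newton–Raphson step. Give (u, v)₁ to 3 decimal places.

At (2, 1): F = (11.000, 15.000).
Jacobian J = [[3·v^2 + 2, 6·u·v + 2·v - 3], [4·u + 4·v^2, 8·u·v - 4·v]].
At the point, J = [[5.000, 11.000], [12.000, 12.000]] (det J = -72.000).
Solving J·Δ = −F gives Δ = (-0.458, -0.792).
Then the next iterate is (u, v)₁ = (1.542, 0.208).

(1.542, 0.208)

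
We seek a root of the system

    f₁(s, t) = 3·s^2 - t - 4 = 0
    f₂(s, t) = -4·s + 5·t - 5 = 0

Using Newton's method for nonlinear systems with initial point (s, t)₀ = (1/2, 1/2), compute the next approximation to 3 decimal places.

At (1/2, 1/2): F = (-3.750, -4.500).
Jacobian J = [[6·s, -1], [-4, 5]].
At the point, J = [[3.000, -1.000], [-4.000, 5.000]] (det J = 11.000).
Solving J·Δ = −F gives Δ = (2.114, 2.591).
Then the next iterate is (s, t)₁ = (2.614, 3.091).

(2.614, 3.091)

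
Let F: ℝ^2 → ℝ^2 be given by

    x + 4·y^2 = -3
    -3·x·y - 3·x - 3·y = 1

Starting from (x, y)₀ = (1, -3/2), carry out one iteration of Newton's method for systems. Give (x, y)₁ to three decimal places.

(2.500, -0.292)

At (1, -3/2): F = (13.000, 5.000).
Jacobian J = [[1, 8·y], [-3·y - 3, -3·x - 3]].
At the point, J = [[1.000, -12.000], [1.500, -6.000]] (det J = 12.000).
Solving J·Δ = −F gives Δ = (1.500, 1.208).
Then the next iterate is (x, y)₁ = (2.500, -0.292).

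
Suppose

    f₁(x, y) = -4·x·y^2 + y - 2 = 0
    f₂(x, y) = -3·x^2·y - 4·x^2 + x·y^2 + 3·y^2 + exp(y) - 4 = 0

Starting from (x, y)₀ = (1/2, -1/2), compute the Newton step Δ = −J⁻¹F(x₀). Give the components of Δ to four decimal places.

(-1.9590, 0.3470)

At (1/2, -1/2): F = (-3.0000, -3.143469).
Jacobian J = [[-4·y^2, -8·x·y + 1], [-6·x·y - 8·x + y^2, -3·x^2 + 2·x·y + 6·y + exp(y)]].
At the point, J = [[-1.0000, 3.0000], [-2.2500, -3.643469]] (det J = 10.393469).
Solving J·Δ = −F gives Δ = (-1.9590, 0.3470).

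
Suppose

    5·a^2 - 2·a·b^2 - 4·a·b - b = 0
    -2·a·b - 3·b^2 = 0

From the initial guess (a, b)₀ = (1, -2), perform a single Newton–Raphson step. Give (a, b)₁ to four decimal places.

(-0.0682, -0.7727)

At (1, -2): F = (7.0000, -8.0000).
Jacobian J = [[10·a - 2·b^2 - 4·b, -4·a·b - 4·a - 1], [-2·b, -2·a - 6·b]].
At the point, J = [[10.0000, 3.0000], [4.0000, 10.0000]] (det J = 88.0000).
Solving J·Δ = −F gives Δ = (-1.0682, 1.2273).
Then the next iterate is (a, b)₁ = (-0.0682, -0.7727).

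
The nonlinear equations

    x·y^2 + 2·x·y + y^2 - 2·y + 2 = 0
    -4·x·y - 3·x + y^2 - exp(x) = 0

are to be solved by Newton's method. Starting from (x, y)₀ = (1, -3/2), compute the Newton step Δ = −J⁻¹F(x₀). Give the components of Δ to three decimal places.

(4.367, 0.537)

At (1, -3/2): F = (6.500, 2.53172).
Jacobian J = [[y^2 + 2·y, 2·x·y + 2·x + 2·y - 2], [-4·y - exp(x) - 3, -4·x + 2·y]].
At the point, J = [[-0.750, -6.000], [0.28172, -7.000]] (det J = 6.94031).
Solving J·Δ = −F gives Δ = (4.367, 0.537).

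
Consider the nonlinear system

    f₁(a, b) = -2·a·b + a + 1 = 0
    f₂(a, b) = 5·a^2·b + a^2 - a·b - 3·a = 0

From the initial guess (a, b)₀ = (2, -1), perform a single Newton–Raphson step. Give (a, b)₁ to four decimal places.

At (2, -1): F = (7.0000, -20.0000).
Jacobian J = [[-2·b + 1, -2·a], [10·a·b + 2·a - b - 3, 5·a^2 - a]].
At the point, J = [[3.0000, -4.0000], [-18.0000, 18.0000]] (det J = -18.0000).
Solving J·Δ = −F gives Δ = (2.5556, 3.6667).
Then the next iterate is (a, b)₁ = (4.5556, 2.6667).

(4.5556, 2.6667)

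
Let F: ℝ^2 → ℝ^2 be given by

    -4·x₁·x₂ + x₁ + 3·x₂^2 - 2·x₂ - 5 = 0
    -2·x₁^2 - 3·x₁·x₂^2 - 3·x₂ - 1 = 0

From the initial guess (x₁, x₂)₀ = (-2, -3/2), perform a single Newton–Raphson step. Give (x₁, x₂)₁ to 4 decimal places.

(-0.4555, -0.9795)

At (-2, -3/2): F = (-9.2500, 9.0000).
Jacobian J = [[-4·x₂ + 1, -4·x₁ + 6·x₂ - 2], [-4·x₁ - 3·x₂^2, -6·x₁·x₂ - 3]].
At the point, J = [[7.0000, -3.0000], [1.2500, -21.0000]] (det J = -143.2500).
Solving J·Δ = −F gives Δ = (1.5445, 0.5205).
Then the next iterate is (x₁, x₂)₁ = (-0.4555, -0.9795).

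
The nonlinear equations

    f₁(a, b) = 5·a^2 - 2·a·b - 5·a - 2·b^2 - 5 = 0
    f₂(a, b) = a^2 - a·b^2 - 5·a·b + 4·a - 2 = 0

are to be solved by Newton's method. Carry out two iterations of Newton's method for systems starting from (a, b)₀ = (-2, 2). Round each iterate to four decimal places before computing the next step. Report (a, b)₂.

(-0.7476, 1.1787)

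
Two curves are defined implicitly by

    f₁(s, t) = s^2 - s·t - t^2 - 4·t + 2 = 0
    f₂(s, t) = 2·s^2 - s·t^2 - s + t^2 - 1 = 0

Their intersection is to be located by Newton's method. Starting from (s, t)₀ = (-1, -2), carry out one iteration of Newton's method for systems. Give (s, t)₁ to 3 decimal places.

(4.556, -7.000)

At (-1, -2): F = (5.000, 10.000).
Jacobian J = [[2·s - t, -s - 2·t - 4], [4·s - t^2 - 1, -2·s·t + 2·t]].
At the point, J = [[0.000, 1.000], [-9.000, -8.000]] (det J = 9.000).
Solving J·Δ = −F gives Δ = (5.556, -5.000).
Then the next iterate is (s, t)₁ = (4.556, -7.000).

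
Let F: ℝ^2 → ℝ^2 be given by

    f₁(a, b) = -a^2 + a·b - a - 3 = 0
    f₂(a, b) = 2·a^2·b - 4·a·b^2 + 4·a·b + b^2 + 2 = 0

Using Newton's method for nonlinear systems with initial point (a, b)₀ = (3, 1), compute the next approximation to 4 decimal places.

At (3, 1): F = (-12.0000, 21.0000).
Jacobian J = [[-2·a + b - 1, a], [4·a·b - 4·b^2 + 4·b, 2·a^2 - 8·a·b + 4·a + 2·b]].
At the point, J = [[-6.0000, 3.0000], [12.0000, 8.0000]] (det J = -84.0000).
Solving J·Δ = −F gives Δ = (-1.8929, 0.2143).
Then the next iterate is (a, b)₁ = (1.1071, 1.2143).

(1.1071, 1.2143)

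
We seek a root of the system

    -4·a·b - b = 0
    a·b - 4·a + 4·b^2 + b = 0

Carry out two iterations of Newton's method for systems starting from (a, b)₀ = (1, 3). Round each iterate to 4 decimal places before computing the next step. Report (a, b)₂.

(0.0688, 0.7344)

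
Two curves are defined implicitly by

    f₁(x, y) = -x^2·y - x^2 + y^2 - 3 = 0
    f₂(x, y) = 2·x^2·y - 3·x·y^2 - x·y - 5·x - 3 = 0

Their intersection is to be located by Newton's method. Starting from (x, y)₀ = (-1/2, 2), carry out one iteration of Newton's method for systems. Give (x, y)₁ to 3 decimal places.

At (-1/2, 2): F = (0.250, 7.500).
Jacobian J = [[-2·x·y - 2·x, -x^2 + 2·y], [4·x·y - 3·y^2 - y - 5, 2·x^2 - 6·x·y - x]].
At the point, J = [[3.000, 3.750], [-23.000, 7.000]] (det J = 107.250).
Solving J·Δ = −F gives Δ = (0.246, -0.263).
Then the next iterate is (x, y)₁ = (-0.254, 1.737).

(-0.254, 1.737)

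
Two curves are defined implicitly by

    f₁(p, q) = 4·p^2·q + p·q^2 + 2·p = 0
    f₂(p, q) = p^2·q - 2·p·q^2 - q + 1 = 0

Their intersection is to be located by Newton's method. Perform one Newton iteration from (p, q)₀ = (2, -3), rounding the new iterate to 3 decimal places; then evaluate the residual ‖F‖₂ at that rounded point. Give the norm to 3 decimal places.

14.587

At (2, -3): F = (-26.000, -44.000).
Jacobian J = [[8·p·q + q^2 + 2, 4·p^2 + 2·p·q], [2·p·q - 2·q^2, p^2 - 4·p·q - 1]].
At the point, J = [[-37.000, 4.000], [-30.000, 27.000]] (det J = -879.000).
Solving J·Δ = −F gives Δ = (-0.598, 0.965).
Then the next iterate is (p, q)₁ = (1.402, -2.035).
Re-evaluating at (1.402, -2.035): F = (-7.39002, -12.57700), so ‖F‖₂ = 14.587.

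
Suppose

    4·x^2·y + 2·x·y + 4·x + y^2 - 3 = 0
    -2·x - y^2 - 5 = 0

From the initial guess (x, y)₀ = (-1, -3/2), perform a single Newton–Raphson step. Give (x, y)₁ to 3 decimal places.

(-0.230, 0.764)

At (-1, -3/2): F = (-7.750, -5.250).
Jacobian J = [[8·x·y + 2·y + 4, 4·x^2 + 2·x + 2·y], [-2, -2·y]].
At the point, J = [[13.000, -1.000], [-2.000, 3.000]] (det J = 37.000).
Solving J·Δ = −F gives Δ = (0.770, 2.264).
Then the next iterate is (x, y)₁ = (-0.230, 0.764).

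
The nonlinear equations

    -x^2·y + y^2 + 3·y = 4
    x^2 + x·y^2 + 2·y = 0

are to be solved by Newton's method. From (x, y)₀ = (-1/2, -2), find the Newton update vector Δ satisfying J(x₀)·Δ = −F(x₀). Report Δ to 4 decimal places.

At (-1/2, -2): F = (-5.5000, -5.7500).
Jacobian J = [[-2·x·y, -x^2 + 2·y + 3], [2·x + y^2, 2·x·y + 2]].
At the point, J = [[-2.0000, -1.2500], [3.0000, 4.0000]] (det J = -4.2500).
Solving J·Δ = −F gives Δ = (-6.8676, 6.5882).

(-6.8676, 6.5882)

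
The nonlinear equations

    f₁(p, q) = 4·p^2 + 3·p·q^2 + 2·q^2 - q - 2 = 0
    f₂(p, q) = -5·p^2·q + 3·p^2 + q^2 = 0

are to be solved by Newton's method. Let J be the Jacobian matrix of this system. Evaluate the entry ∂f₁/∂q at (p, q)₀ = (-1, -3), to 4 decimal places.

5.0000

∂f₁/∂q = 6·p·q + 4·q - 1.
At (-1, -3) this is 5.0000.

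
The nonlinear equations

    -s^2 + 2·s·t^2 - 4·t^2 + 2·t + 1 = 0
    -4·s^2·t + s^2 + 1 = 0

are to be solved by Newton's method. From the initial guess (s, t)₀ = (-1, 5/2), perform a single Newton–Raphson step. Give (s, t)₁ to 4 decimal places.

(-0.7892, 1.4484)

At (-1, 5/2): F = (-32.5000, -8.0000).
Jacobian J = [[-2·s + 2·t^2, 4·s·t - 8·t + 2], [-8·s·t + 2·s, -4·s^2]].
At the point, J = [[14.5000, -28.0000], [18.0000, -4.0000]] (det J = 446.0000).
Solving J·Δ = −F gives Δ = (0.2108, -1.0516).
Then the next iterate is (s, t)₁ = (-0.7892, 1.4484).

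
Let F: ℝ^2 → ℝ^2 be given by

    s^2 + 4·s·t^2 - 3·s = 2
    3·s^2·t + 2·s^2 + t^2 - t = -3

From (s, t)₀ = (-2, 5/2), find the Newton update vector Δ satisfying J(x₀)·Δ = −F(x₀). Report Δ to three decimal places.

(0.907, -0.642)

At (-2, 5/2): F = (-42.000, 44.750).
Jacobian J = [[2·s + 4·t^2 - 3, 8·s·t], [6·s·t + 4·s, 3·s^2 + 2·t - 1]].
At the point, J = [[18.000, -40.000], [-38.000, 16.000]] (det J = -1232.000).
Solving J·Δ = −F gives Δ = (0.907, -0.642).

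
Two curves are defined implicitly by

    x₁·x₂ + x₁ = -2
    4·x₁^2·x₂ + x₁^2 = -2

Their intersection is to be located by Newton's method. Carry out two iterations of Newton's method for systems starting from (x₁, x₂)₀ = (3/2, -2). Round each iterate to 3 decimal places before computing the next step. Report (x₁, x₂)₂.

At (3/2, -2): F = (0.500, -13.750).
Jacobian J = [[x₂ + 1, x₁], [8·x₁·x₂ + 2·x₁, 4·x₁^2]].
At the point, J = [[-1.000, 1.500], [-21.000, 9.000]] (det J = 22.500).
Solving J·Δ = −F gives Δ = (-1.117, -1.078).
Then the next iterate is (x₁, x₂)₁ = (0.383, -3.078).
Round to (0.383, -3.078) and repeat: F = (1.20413, 0.34065), J = [[-2.078, 0.383], [-8.66499, 0.58676]].
Δ = (-0.274, -4.633), so (x₁, x₂)₂ = (0.109, -7.711).

(0.109, -7.711)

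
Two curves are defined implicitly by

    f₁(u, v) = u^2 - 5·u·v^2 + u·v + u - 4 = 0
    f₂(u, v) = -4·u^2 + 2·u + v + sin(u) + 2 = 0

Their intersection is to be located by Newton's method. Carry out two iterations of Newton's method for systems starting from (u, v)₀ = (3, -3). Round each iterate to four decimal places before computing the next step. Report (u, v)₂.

(1.1454, -1.3178)

At (3, -3): F = (-136.0000, -30.858880).
Jacobian J = [[2·u - 5·v^2 + v + 1, -10·u·v + u], [-8·u + cos(u) + 2, 1]].
At the point, J = [[-41.0000, 93.0000], [-22.989992, 1.0000]] (det J = 2097.069302).
Solving J·Δ = −F gives Δ = (-1.3037, 0.8876).
Then the next iterate is (u, v)₁ = (1.6963, -2.1124).
Round to (1.6963, -2.1124) and repeat: F = (-40.855966, -7.237400), J = [[-20.030969, 37.528941], [-11.695574, 1.0000]].
Δ = (-0.5509, 0.7946), so (u, v)₂ = (1.1454, -1.3178).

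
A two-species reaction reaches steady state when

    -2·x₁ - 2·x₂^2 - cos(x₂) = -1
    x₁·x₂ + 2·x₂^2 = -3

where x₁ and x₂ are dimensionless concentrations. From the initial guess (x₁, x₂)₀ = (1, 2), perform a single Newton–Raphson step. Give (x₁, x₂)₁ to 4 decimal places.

At (1, 2): F = (-8.583853, 13.0000).
Jacobian J = [[-2, -4·x₂ + sin(x₂)], [x₂, x₁ + 4·x₂]].
At the point, J = [[-2.0000, -7.090703], [2.0000, 9.0000]] (det J = -3.818595).
Solving J·Δ = −F gives Δ = (3.9084, -2.3130).
Then the next iterate is (x₁, x₂)₁ = (4.9084, -0.3130).

(4.9084, -0.3130)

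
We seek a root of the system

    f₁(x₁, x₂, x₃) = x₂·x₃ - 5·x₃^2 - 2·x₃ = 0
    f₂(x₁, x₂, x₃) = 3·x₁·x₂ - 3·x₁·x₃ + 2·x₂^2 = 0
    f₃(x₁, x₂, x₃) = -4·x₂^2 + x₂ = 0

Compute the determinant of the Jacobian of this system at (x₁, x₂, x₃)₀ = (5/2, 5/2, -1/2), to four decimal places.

-940.5000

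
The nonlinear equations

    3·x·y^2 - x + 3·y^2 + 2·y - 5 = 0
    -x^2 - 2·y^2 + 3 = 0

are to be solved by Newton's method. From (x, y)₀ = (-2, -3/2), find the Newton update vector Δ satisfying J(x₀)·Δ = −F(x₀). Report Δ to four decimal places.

(-1.6842, 2.0395)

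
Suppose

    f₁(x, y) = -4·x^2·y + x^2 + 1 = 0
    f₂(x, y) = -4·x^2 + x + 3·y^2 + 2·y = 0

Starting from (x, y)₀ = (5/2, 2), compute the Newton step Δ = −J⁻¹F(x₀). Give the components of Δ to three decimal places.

At (5/2, 2): F = (-42.750, -6.500).
Jacobian J = [[-8·x·y + 2·x, -4·x^2], [-8·x + 1, 6·y + 2]].
At the point, J = [[-35.000, -25.000], [-19.000, 14.000]] (det J = -965.000).
Solving J·Δ = −F gives Δ = (-0.789, -0.606).

(-0.789, -0.606)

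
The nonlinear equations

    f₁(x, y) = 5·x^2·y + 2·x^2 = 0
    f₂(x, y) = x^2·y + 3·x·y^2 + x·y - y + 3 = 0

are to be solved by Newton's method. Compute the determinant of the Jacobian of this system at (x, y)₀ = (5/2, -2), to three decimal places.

J = [[10·x·y + 4·x, 5·x^2], [2·x·y + 3·y^2 + y, x^2 + 6·x·y + x - 1]].
At the point, J = [[-40.000, 31.250], [0.000, -22.250]].
det J = 890.000.

890.000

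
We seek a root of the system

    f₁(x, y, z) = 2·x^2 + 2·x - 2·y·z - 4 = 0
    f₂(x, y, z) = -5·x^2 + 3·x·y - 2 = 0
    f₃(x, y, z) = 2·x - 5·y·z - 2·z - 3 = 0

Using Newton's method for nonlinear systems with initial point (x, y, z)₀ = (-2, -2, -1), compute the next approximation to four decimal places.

(-1.4694, -2.4286, 1.0102)

At (-2, -2, -1): F = (-4.0000, -10.0000, -15.0000).
Jacobian J = [[4·x + 2, -2·z, -2·y], [-10·x + 3·y, 3·x, 0], [2, -5·z, -5·y - 2]].
At the point, J = [[-6.0000, 2.0000, 4.0000], [14.0000, -6.0000, 0.0000], [2.0000, 5.0000, 8.0000]] (det J = 392.0000).
Solving J·Δ = −F gives Δ = (0.5306, -0.4286, 2.0102).
Then the next iterate is (x, y, z)₁ = (-1.4694, -2.4286, 1.0102).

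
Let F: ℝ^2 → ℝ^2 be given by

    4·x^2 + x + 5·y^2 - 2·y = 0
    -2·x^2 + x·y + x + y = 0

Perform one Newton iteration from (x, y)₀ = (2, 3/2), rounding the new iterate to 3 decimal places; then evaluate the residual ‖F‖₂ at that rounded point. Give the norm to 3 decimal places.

7.301

At (2, 3/2): F = (26.250, -1.500).
Jacobian J = [[8·x + 1, 10·y - 2], [-4·x + y + 1, x + 1]].
At the point, J = [[17.000, 13.000], [-5.500, 3.000]] (det J = 122.500).
Solving J·Δ = −F gives Δ = (-0.802, -0.970).
Then the next iterate is (x, y)₁ = (1.198, 0.530).
Re-evaluating at (1.198, 0.530): F = (7.28332, -0.50747), so ‖F‖₂ = 7.301.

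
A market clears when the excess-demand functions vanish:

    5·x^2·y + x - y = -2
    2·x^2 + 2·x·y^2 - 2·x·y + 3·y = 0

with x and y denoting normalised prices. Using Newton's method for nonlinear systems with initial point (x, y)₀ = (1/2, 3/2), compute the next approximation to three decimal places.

(0.189, 0.568)

At (1/2, 3/2): F = (2.875, 5.750).
Jacobian J = [[10·x·y + 1, 5·x^2 - 1], [4·x + 2·y^2 - 2·y, 4·x·y - 2·x + 3]].
At the point, J = [[8.500, 0.250], [3.500, 5.000]] (det J = 41.625).
Solving J·Δ = −F gives Δ = (-0.311, -0.932).
Then the next iterate is (x, y)₁ = (0.189, 0.568).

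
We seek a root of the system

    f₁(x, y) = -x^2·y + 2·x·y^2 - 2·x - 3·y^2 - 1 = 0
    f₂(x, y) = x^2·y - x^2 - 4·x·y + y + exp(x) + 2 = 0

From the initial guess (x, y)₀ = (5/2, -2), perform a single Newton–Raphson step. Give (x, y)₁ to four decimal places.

(-2.5766, -6.6825)

At (5/2, -2): F = (14.5000, 13.432494).
Jacobian J = [[-2·x·y + 2·y^2 - 2, -x^2 + 4·x·y - 6·y], [2·x·y - 2·x - 4·y + exp(x), x^2 - 4·x + 1]].
At the point, J = [[16.0000, -14.2500], [5.182494, -2.7500]] (det J = 29.850539).
Solving J·Δ = −F gives Δ = (-5.0766, -4.6825).
Then the next iterate is (x, y)₁ = (-2.5766, -6.6825).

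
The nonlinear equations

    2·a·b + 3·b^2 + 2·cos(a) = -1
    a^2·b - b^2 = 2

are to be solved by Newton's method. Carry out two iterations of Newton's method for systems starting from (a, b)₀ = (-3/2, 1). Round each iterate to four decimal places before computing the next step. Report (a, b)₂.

At (-3/2, 1): F = (1.141474, -0.7500).
Jacobian J = [[2·b - 2·sin(a), 2·a + 6·b], [2·a·b, a^2 - 2·b]].
At the point, J = [[3.994990, 3.0000], [-3.0000, 0.2500]] (det J = 9.998747).
Solving J·Δ = −F gives Δ = (-0.2536, -0.0428).
Then the next iterate is (a, b)₁ = (-1.7536, 0.9572).
Round to (-1.7536, 0.9572) and repeat: F = (0.028029, 0.027266), J = [[3.881076, 2.2360], [-3.357092, 1.160713]].
Δ = (0.0024, -0.0166), so (a, b)₂ = (-1.7512, 0.9406).

(-1.7512, 0.9406)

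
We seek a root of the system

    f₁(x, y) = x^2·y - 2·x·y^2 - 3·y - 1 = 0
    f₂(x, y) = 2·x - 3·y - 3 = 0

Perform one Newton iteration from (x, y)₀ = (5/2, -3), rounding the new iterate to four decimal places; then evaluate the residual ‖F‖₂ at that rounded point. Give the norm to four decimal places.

At (5/2, -3): F = (-55.7500, 11.0000).
Jacobian J = [[2·x·y - 2·y^2, x^2 - 4·x·y - 3], [2, -3]].
At the point, J = [[-33.0000, 33.2500], [2.0000, -3.0000]] (det J = 32.5000).
Solving J·Δ = −F gives Δ = (6.1077, 7.7385).
Then the next iterate is (x, y)₁ = (8.6077, 4.7385).
Re-evaluating at (8.6077, 4.7385): F = (-50.672149, -0.0001), so ‖F‖₂ = 50.6721.

50.6721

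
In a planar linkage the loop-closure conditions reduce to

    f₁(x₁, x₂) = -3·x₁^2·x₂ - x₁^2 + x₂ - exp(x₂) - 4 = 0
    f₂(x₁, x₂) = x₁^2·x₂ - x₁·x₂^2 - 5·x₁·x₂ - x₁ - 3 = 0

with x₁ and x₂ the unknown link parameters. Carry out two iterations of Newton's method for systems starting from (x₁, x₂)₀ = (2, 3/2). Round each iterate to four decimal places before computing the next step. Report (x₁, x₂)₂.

(1.2780, -0.7175)

At (2, 3/2): F = (-28.981689, -18.5000).
Jacobian J = [[-6·x₁·x₂ - 2·x₁, -3·x₁^2 - exp(x₂) + 1], [2·x₁·x₂ - x₂^2 - 5·x₂ - 1, x₁^2 - 2·x₁·x₂ - 5·x₁]].
At the point, J = [[-22.0000, -15.481689], [-4.7500, -12.0000]] (det J = 190.461977).
Solving J·Δ = −F gives Δ = (-0.3222, -1.4141).
Then the next iterate is (x₁, x₂)₁ = (1.6778, 0.0859).
Round to (1.6778, 0.0859) and repeat: F = (-8.544239, -5.168986), J = [[-4.220338, -8.534736], [-1.148633, -5.862233]].
Δ = (-0.3998, -0.8034), so (x₁, x₂)₂ = (1.2780, -0.7175).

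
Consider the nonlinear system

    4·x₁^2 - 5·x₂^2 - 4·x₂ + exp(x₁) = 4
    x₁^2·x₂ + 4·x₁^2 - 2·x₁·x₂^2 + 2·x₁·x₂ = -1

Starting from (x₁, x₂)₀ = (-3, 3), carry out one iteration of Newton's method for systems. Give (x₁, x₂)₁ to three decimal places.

(-2.124, 1.649)

At (-3, 3): F = (-24.95021, 100.000).
Jacobian J = [[8·x₁ + exp(x₁), -10·x₂ - 4], [2·x₁·x₂ + 8·x₁ - 2·x₂^2 + 2·x₂, x₁^2 - 4·x₁·x₂ + 2·x₁]].
At the point, J = [[-23.95021, -34.000], [-54.000, 39.000]] (det J = -2770.05830).
Solving J·Δ = −F gives Δ = (0.876, -1.351).
Then the next iterate is (x₁, x₂)₁ = (-2.124, 1.649).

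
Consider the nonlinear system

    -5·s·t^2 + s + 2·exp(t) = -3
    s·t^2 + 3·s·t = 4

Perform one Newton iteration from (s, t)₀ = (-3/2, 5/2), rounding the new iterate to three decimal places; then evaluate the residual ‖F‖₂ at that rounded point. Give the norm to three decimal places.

At (-3/2, 5/2): F = (72.73999, -24.625).
Jacobian J = [[-5·t^2 + 1, -10·s·t + 2·exp(t)], [t^2 + 3·t, 2·s·t + 3·s]].
At the point, J = [[-30.250, 61.86499], [13.750, -12.000]] (det J = -487.64358).
Solving J·Δ = −F gives Δ = (1.334, -0.523).
Then the next iterate is (s, t)₁ = (-0.166, 1.977).
Re-evaluating at (-0.166, 1.977): F = (20.52017, -5.63336), so ‖F‖₂ = 21.279.

21.279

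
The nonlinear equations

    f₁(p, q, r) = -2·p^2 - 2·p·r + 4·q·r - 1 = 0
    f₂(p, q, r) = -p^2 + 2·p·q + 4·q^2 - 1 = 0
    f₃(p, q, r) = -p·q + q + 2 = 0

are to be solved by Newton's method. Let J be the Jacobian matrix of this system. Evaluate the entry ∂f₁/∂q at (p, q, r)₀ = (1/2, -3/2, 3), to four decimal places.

∂f₁/∂q = 4·r.
At (1/2, -3/2, 3) this is 12.0000.

12.0000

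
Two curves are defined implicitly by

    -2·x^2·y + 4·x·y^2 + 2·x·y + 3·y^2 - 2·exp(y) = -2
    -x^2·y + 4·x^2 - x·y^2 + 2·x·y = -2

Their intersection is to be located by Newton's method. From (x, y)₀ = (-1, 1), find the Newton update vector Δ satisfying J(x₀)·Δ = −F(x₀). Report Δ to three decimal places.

At (-1, 1): F = (-8.43656, 4.000).
Jacobian J = [[-4·x·y + 4·y^2 + 2·y, -2·x^2 + 8·x·y + 2·x + 6·y - 2·exp(y)], [-2·x·y + 8·x - y^2 + 2·y, -x^2 - 2·x·y + 2·x]].
At the point, J = [[10.000, -11.43656], [-5.000, -1.000]] (det J = -67.18282).
Solving J·Δ = −F gives Δ = (0.806, -0.032).

(0.806, -0.032)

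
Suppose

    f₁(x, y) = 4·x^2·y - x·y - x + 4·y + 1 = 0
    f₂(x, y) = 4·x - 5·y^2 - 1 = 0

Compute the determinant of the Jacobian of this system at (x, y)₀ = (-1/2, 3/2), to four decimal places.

105.5000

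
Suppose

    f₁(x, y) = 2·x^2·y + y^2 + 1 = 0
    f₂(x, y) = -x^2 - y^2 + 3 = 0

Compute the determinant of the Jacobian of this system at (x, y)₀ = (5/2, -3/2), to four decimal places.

J = [[4·x·y, 2·x^2 + 2·y], [-2·x, -2·y]].
At the point, J = [[-15.0000, 9.5000], [-5.0000, 3.0000]].
det J = 2.5000.

2.5000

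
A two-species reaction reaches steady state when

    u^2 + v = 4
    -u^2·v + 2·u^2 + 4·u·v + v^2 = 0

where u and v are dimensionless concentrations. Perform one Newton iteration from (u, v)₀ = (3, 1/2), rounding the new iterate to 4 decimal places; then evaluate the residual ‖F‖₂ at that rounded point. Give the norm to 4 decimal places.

18.5390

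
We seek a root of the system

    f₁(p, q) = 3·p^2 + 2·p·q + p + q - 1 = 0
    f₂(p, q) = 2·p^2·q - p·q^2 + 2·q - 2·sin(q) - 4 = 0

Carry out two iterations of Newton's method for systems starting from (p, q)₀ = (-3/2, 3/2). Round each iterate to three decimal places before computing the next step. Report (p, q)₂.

At (-3/2, 3/2): F = (1.250, 7.13001).
Jacobian J = [[6·p + 2·q + 1, 2·p + 1], [4·p·q - q^2, 2·p^2 - 2·p·q - 2·cos(q) + 2]].
At the point, J = [[-5.000, -2.000], [-11.250, 10.85853]] (det J = -76.79263).
Solving J·Δ = −F gives Δ = (0.362, -0.281).
Then the next iterate is (p, q)₁ = (-1.138, 1.219).
Round to (-1.138, 1.219) and repeat: F = (0.19169, 1.40883), J = [[-3.390, -1.276], [-7.03485, 6.67536]].
Δ = (0.097, -0.108), so (p, q)₂ = (-1.041, 1.111).

(-1.041, 1.111)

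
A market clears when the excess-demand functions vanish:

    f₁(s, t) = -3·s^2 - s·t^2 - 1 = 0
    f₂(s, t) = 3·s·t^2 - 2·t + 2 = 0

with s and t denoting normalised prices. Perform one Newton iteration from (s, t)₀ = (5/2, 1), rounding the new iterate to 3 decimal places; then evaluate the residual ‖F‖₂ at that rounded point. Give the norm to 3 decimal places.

6.399

At (5/2, 1): F = (-22.250, 7.500).
Jacobian J = [[-6·s - t^2, -2·s·t], [3·t^2, 6·s·t - 2]].
At the point, J = [[-16.000, -5.000], [3.000, 13.000]] (det J = -193.000).
Solving J·Δ = −F gives Δ = (-1.304, -0.276).
Then the next iterate is (s, t)₁ = (1.196, 0.724).
Re-evaluating at (1.196, 0.724): F = (-5.91816, 2.43274), so ‖F‖₂ = 6.399.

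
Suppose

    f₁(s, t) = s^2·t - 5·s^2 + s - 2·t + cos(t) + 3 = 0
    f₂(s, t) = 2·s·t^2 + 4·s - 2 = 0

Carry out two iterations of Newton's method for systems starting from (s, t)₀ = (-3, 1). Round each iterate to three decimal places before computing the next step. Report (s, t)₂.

At (-3, 1): F = (-37.45970, -20.000).
Jacobian J = [[2·s·t - 10·s + 1, s^2 - sin(t) - 2], [2·t^2 + 4, 4·s·t]].
At the point, J = [[25.000, 6.15853], [6.000, -12.000]] (det J = -336.95117).
Solving J·Δ = −F gives Δ = (1.700, -0.817).
Then the next iterate is (s, t)₁ = (-1.300, 0.183).
Round to (-1.300, 0.183) and repeat: F = (-5.82343, -7.28707), J = [[13.52420, -0.49198], [4.06698, -0.95160]].
Δ = (0.180, -6.888), so (s, t)₂ = (-1.120, -6.705).

(-1.120, -6.705)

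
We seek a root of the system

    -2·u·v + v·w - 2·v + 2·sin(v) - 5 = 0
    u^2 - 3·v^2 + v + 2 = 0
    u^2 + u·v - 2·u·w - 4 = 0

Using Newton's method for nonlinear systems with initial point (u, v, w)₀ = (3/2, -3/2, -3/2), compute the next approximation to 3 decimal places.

At (3/2, -3/2, -3/2): F = (2.75501, -4.000, 0.500).
Jacobian J = [[-2·v, -2·u + w + 2·cos(v) - 2, v], [2·u, -6·v + 1, 0], [2·u + v - 2·w, u, -2·u]].
At the point, J = [[3.000, -6.35853, -1.500], [3.000, 10.000, 0.000], [4.500, 1.500, -3.000]] (det J = -86.47673).
Solving J·Δ = −F gives Δ = (0.117, 0.365, 0.525).
Then the next iterate is (u, v, w)₁ = (1.617, -1.135, -0.975).

(1.617, -1.135, -0.975)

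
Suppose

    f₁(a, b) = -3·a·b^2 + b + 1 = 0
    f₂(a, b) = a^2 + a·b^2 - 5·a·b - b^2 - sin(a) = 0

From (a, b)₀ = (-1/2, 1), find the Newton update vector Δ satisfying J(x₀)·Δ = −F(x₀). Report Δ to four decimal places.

(0.3466, -0.6151)

At (-1/2, 1): F = (3.5000, 1.729426).
Jacobian J = [[-3·b^2, -6·a·b + 1], [2·a + b^2 - 5·b - cos(a), 2·a·b - 5·a - 2·b]].
At the point, J = [[-3.0000, 4.0000], [-5.877583, -0.5000]] (det J = 25.010330).
Solving J·Δ = −F gives Δ = (0.3466, -0.6151).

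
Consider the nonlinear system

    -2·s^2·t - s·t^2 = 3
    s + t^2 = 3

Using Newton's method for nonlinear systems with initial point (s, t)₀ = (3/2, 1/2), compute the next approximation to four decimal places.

(6.2727, -3.0227)

At (3/2, 1/2): F = (-5.6250, -1.2500).
Jacobian J = [[-4·s·t - t^2, -2·s^2 - 2·s·t], [1, 2·t]].
At the point, J = [[-3.2500, -6.0000], [1.0000, 1.0000]] (det J = 2.7500).
Solving J·Δ = −F gives Δ = (4.7727, -3.5227).
Then the next iterate is (s, t)₁ = (6.2727, -3.0227).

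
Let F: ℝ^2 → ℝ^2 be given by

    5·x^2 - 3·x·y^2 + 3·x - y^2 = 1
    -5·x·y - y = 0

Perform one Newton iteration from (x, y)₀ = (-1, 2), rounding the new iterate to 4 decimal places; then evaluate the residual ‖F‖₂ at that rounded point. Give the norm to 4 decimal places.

At (-1, 2): F = (9.0000, 8.0000).
Jacobian J = [[10·x - 3·y^2 + 3, -6·x·y - 2·y], [-5·y, -5·x - 1]].
At the point, J = [[-19.0000, 8.0000], [-10.0000, 4.0000]] (det J = 4.0000).
Solving J·Δ = −F gives Δ = (7.0000, 15.5000).
Then the next iterate is (x, y)₁ = (6.0000, 17.5000).
Re-evaluating at (6.0000, 17.5000): F = (-5621.7500, -542.5000), so ‖F‖₂ = 5647.8650.

5647.8650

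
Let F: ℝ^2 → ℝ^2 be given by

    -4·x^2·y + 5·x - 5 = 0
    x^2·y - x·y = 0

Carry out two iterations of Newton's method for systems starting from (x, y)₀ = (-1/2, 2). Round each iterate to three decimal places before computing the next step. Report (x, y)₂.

At (-1/2, 2): F = (-9.500, 1.500).
Jacobian J = [[-8·x·y + 5, -4·x^2], [2·x·y - y, x^2 - x]].
At the point, J = [[13.000, -1.000], [-4.000, 0.750]] (det J = 5.750).
Solving J·Δ = −F gives Δ = (0.978, 3.217).
Then the next iterate is (x, y)₁ = (0.478, 5.217).
Round to (0.478, 5.217) and repeat: F = (-7.37800, -1.30172), J = [[-14.94981, -0.91394], [-0.22955, -0.24952]].
Δ = (-0.185, -5.047), so (x, y)₂ = (0.293, 0.170).

(0.293, 0.170)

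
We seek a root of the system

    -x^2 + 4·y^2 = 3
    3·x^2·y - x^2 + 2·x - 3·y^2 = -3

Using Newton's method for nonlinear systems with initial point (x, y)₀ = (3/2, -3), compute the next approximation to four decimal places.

(1.1209, -1.6714)

At (3/2, -3): F = (30.7500, -43.5000).
Jacobian J = [[-2·x, 8·y], [6·x·y - 2·x + 2, 3·x^2 - 6·y]].
At the point, J = [[-3.0000, -24.0000], [-28.0000, 24.7500]] (det J = -746.2500).
Solving J·Δ = −F gives Δ = (-0.3791, 1.3286).
Then the next iterate is (x, y)₁ = (1.1209, -1.6714).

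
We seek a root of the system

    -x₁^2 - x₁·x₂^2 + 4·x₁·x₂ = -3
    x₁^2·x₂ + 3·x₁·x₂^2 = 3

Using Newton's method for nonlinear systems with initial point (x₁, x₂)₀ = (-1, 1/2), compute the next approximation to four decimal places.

At (-1, 1/2): F = (0.2500, -3.2500).
Jacobian J = [[-2·x₁ - x₂^2 + 4·x₂, -2·x₁·x₂ + 4·x₁], [2·x₁·x₂ + 3·x₂^2, x₁^2 + 6·x₁·x₂]].
At the point, J = [[3.7500, -3.0000], [-0.2500, -2.0000]] (det J = -8.2500).
Solving J·Δ = −F gives Δ = (-1.2424, -1.4697).
Then the next iterate is (x₁, x₂)₁ = (-2.2424, -0.9697).

(-2.2424, -0.9697)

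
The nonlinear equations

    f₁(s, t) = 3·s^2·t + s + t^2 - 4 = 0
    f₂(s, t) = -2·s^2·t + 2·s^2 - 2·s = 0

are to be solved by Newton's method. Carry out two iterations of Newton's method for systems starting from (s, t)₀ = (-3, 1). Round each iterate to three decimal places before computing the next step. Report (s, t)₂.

At (-3, 1): F = (21.000, 6.000).
Jacobian J = [[6·s·t + 1, 3·s^2 + 2·t], [-4·s·t + 4·s - 2, -2·s^2]].
At the point, J = [[-17.000, 29.000], [-2.000, -18.000]] (det J = 364.000).
Solving J·Δ = −F gives Δ = (1.516, 0.165).
Then the next iterate is (s, t)₁ = (-1.484, 1.165).
Round to (-1.484, 1.165) and repeat: F = (3.57011, 2.24126), J = [[-9.37316, 8.93677], [-1.02056, -4.40451]].
Δ = (0.709, 0.344), so (s, t)₂ = (-0.775, 1.509).

(-0.775, 1.509)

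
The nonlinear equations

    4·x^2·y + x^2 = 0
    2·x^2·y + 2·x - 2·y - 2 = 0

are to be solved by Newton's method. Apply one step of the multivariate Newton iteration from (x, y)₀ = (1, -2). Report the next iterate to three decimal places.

At (1, -2): F = (-7.000, 0.000).
Jacobian J = [[8·x·y + 2·x, 4·x^2], [4·x·y + 2, 2·x^2 - 2]].
At the point, J = [[-14.000, 4.000], [-6.000, 0.000]] (det J = 24.000).
Solving J·Δ = −F gives Δ = (0.000, 1.750).
Then the next iterate is (x, y)₁ = (1.000, -0.250).

(1.000, -0.250)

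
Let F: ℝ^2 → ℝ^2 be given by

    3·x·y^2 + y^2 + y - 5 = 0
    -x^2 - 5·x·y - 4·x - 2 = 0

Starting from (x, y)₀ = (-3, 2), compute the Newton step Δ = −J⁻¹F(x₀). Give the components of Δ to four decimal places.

(6.4118, 1.3529)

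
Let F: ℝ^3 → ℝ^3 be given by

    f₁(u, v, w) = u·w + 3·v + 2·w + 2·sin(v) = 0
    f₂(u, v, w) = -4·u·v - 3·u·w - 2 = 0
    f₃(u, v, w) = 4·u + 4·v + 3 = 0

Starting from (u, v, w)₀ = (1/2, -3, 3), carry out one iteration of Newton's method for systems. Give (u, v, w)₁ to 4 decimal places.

(1.1461, -1.8961, 2.4871)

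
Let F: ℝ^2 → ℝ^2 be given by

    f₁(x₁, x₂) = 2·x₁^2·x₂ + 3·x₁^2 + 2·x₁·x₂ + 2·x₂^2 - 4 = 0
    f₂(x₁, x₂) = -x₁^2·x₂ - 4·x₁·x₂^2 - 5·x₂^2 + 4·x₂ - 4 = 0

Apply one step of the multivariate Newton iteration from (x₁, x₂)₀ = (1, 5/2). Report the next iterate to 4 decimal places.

(0.6439, 1.4984)

At (1, 5/2): F = (21.5000, -52.7500).
Jacobian J = [[4·x₁·x₂ + 6·x₁ + 2·x₂, 2·x₁^2 + 2·x₁ + 4·x₂], [-2·x₁·x₂ - 4·x₂^2, -x₁^2 - 8·x₁·x₂ - 10·x₂ + 4]].
At the point, J = [[21.0000, 14.0000], [-30.0000, -42.0000]] (det J = -462.0000).
Solving J·Δ = −F gives Δ = (-0.3561, -1.0016).
Then the next iterate is (x₁, x₂)₁ = (0.6439, 1.4984).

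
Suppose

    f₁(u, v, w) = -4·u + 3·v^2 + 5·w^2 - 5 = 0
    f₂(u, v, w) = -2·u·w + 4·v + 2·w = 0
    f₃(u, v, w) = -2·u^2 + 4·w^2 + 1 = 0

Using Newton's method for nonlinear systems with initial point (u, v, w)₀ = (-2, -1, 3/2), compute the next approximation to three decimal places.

At (-2, -1, 3/2): F = (17.250, 5.000, 2.000).
Jacobian J = [[-4, 6·v, 10·w], [-2·w, 4, -2·u + 2], [-4·u, 0, 8·w]].
At the point, J = [[-4.000, -6.000, 15.000], [-3.000, 4.000, 6.000], [8.000, 0.000, 12.000]] (det J = -1176.000).
Solving J·Δ = −F gives Δ = (0.847, 0.482, -0.731).
Then the next iterate is (u, v, w)₁ = (-1.153, -0.518, 0.769).

(-1.153, -0.518, 0.769)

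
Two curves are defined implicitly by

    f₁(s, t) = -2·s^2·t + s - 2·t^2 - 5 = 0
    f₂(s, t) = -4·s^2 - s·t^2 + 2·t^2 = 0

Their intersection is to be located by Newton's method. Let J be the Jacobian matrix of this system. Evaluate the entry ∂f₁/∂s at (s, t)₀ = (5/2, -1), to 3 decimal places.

11.000

∂f₁/∂s = -4·s·t + 1.
At (5/2, -1) this is 11.000.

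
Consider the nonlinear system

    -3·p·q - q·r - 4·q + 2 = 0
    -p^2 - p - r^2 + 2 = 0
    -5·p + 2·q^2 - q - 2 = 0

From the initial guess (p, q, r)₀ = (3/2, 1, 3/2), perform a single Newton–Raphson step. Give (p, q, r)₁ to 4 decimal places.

At (3/2, 1, 3/2): F = (-8.0000, -4.0000, -8.5000).
Jacobian J = [[-3·q, -3·p - r - 4, -q], [-2·p - 1, 0, -2·r], [-5, 4·q - 1, 0]].
At the point, J = [[-3.0000, -10.0000, -1.0000], [-4.0000, 0.0000, -3.0000], [-5.0000, 3.0000, 0.0000]] (det J = -165.0000).
Solving J·Δ = −F gives Δ = (-1.9091, -0.3485, 1.2121).
Then the next iterate is (p, q, r)₁ = (-0.4091, 0.6515, 2.7121).

(-0.4091, 0.6515, 2.7121)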